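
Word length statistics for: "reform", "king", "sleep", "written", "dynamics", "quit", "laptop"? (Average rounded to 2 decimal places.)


Lengths: "reform"=6, "king"=4, "sleep"=5, "written"=7, "dynamics"=8, "quit"=4, "laptop"=6
Sum = 40, Count = 7
Average = 40/7 = 5.71
= avg=5.71, min=4, max=8


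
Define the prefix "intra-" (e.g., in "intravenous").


Prefix: intra-
As in: intravenous -> intra- + venous
Meaning = within


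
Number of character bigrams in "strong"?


Word: "strong" (length 6)
Number of 2-grams = length - 2 + 1 = 6 - 2 + 1
= 5


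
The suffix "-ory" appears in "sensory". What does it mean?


Suffix: -ory
Example: sensory (sense + -ory, with a spelling change)
Meaning = relating to / place for


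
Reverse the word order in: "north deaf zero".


Original: "north deaf zero"
Words (1..n): north | deaf | zero
Reversed (n..1): zero | deaf | north
Result = "zero deaf north"


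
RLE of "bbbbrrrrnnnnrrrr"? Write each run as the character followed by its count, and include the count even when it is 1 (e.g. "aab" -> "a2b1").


String: "bbbbrrrrnnnnrrrr"
Scanning for consecutive runs:
  'b' x 4
  'r' x 4
  'n' x 4
  'r' x 4
RLE = "b4r4n4r4"


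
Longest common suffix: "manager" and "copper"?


Word 1: "manager"
Word 2: "copper"
Comparing from end:
  Pos -1: 'r' == 'r'
  Pos -2: 'e' == 'e'
  Pos -3: 'g' != 'p' (stop)
LCS = "er" (length 2)


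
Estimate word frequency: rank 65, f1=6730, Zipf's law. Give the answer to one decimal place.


Zipf's law: f(r) = f(1) / r
f(1) = 6730
f(65) = 6730 / 65
= 103.5 occurrences


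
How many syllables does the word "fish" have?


Word: "fish"
Syllable breakdown: fish
Counting: 1 part
= 1 syllable


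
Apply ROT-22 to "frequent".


Word: "frequent"
Shift: 22
Each letter → (letter + shift) mod 26:
  'f' (5) + 22 = 1 → 'b'
  'r' (17) + 22 = 13 → 'n'
  'e' (4) + 22 = 0 → 'a'
  'q' (16) + 22 = 12 → 'm'
  'u' (20) + 22 = 16 → 'q'
  'e' (4) + 22 = 0 → 'a'
  'n' (13) + 22 = 9 → 'j'
  't' (19) + 22 = 15 → 'p'
Result = "bnamqajp"


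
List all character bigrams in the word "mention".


Word: "mention" (length 7)
Number of bigrams = 7 - 2 + 1 = 6
  Position 0: "me"
  Position 1: "en"
  Position 2: "nt"
  Position 3: "ti"
  Position 4: "io"
  Position 5: "on"
Bigrams = "me", "en", "nt", "ti", "io", "on"


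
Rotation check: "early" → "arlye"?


Word: "early", Candidate: "arlye"
Method: check if candidate is substring of word+word
"earlyearly" contains "arlye"? Yes
Is rotation = Yes


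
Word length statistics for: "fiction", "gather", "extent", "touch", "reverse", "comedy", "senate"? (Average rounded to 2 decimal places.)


Lengths: "fiction"=7, "gather"=6, "extent"=6, "touch"=5, "reverse"=7, "comedy"=6, "senate"=6
Sum = 43, Count = 7
Average = 43/7 = 6.14
= avg=6.14, min=5, max=7


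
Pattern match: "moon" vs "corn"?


Pattern of "moon": [0, 1, 1, 2]
Pattern of "corn": [0, 1, 2, 3]
Patterns do not match
Same pattern = No


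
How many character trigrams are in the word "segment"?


Word: "segment" (length 7)
Number of 3-grams = length - 3 + 1 = 7 - 3 + 1
= 5


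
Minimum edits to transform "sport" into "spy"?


Word 1: "sport" (length 5)
Word 2: "spy" (length 3)
One optimal edit sequence (insert/delete/substitute each cost 1):
  1. keep 's'
  2. keep 'p'
  3. delete 'o'  (+1)
  4. delete 'r'  (+1)
  5. substitute 't' -> 'y'  (+1)
Total edit operations: 3
Edit distance = 3


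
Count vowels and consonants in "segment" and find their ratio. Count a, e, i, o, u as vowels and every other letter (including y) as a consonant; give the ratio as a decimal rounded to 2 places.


Word: "segment"
Vowels (a,e,i,o,u): 2
Consonants: 5
Ratio = 2/5
= 0.40


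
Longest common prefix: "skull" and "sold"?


Word 1: "skull"
Word 2: "sold"
Comparing from start:
  Pos 0: 's' == 's'
  Pos 1: 'k' != 'o' (stop)
LCP = "s" (length 1)


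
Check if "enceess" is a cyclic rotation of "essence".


Word: "essence", Candidate: "enceess"
Method: check if candidate is substring of word+word
"essenceessence" contains "enceess"? Yes
Is rotation = Yes


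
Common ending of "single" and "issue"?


Word 1: "single"
Word 2: "issue"
Comparing from end:
  Pos -1: 'e' == 'e'
  Pos -2: 'l' != 'u' (stop)
LCS = "e" (length 1)


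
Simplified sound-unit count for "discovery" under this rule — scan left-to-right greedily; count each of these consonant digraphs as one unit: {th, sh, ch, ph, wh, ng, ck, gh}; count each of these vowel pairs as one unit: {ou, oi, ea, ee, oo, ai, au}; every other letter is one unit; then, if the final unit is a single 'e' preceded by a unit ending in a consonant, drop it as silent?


Word: "discovery" (9 letters)
Left-to-right scan:
  (1) 'd' (letter)
  (2) 'i' (letter)
  (3) 's' (letter)
  (4) 'c' (letter)
  (5) 'o' (letter)
  (6) 'v' (letter)
  (7) 'e' (letter)
  (8) 'r' (letter)
  (9) 'y' (letter)
Units from scan: 9
Sound units = 9 units


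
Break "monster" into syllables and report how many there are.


Word: "monster"
Syllable breakdown: mon · ster
Counting: 2 parts
= 2 syllables


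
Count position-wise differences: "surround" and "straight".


Comparing character by character (same length = 8):
  Pos 0: 's' vs 's' =
  Pos 1: 'u' vs 't' !=
  Pos 2: 'r' vs 'r' =
  Pos 3: 'r' vs 'a' !=
  Pos 4: 'o' vs 'i' !=
  Pos 5: 'u' vs 'g' !=
  Pos 6: 'n' vs 'h' !=
  Pos 7: 'd' vs 't' !=
Hamming distance = 6


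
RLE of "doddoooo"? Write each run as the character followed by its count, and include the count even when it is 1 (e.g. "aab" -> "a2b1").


String: "doddoooo"
Scanning for consecutive runs:
  'd' x 1
  'o' x 1
  'd' x 2
  'o' x 4
RLE = "d1o1d2o4"


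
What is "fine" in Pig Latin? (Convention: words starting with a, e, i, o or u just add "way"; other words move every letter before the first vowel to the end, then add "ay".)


Word: "fine"
Starts with consonant(s) → move to end, add 'ay'
Consonant cluster: "f"
Pig Latin = "inefay"


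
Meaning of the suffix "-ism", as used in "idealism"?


Suffix: -ism
As in: idealism -> ideal + -ism
Meaning = belief / practice


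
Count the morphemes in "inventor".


Word: "inventor"
Morphemes: invent / -or
Each morpheme carries meaning
= 2 morphemes


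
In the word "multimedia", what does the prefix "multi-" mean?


Prefix: multi-
Example: multimedia (multi- + media)
Meaning = many


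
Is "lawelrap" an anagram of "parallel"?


Word 1: "parallel" → sorted: aaelllpr
Word 2: "lawelrap" → sorted: aaellprw
Same letters? aaelllpr != aaellprw
Anagram = No


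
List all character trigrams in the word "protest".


Word: "protest" (length 7)
Number of trigrams = 7 - 3 + 1 = 5
  Position 0: "pro"
  Position 1: "rot"
  Position 2: "ote"
  Position 3: "tes"
  Position 4: "est"
Trigrams = "pro", "rot", "ote", "tes", "est"


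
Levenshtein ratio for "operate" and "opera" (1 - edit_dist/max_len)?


Word 1: "operate" (length 7)
Word 2: "opera" (length 5)
One optimal edit sequence:
  1. keep 'o'
  2. keep 'p'
  3. keep 'e'
  4. keep 'r'
  5. keep 'a'
  6. delete 't'  (+1)
  7. delete 'e'  (+1)
Edit distance = 2
Max length = max(7, 5) = 7
Similarity = 1 - 2/7
= 0.7143


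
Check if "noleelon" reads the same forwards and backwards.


Word: "noleelon"
Reversed: "noleelon"
Forward == Backward? noleelon == noleelon
Palindrome = Yes


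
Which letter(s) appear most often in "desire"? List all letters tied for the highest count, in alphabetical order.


Word: "desire"
Letter counts:
  'd': 1
  'e': 2
  'i': 1
  'r': 1
  's': 1
Maximum count = 2
Most frequent = 'e' (2 times each)


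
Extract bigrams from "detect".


Word: "detect" (length 6)
Number of bigrams = 6 - 2 + 1 = 5
  Position 0: "de"
  Position 1: "et"
  Position 2: "te"
  Position 3: "ec"
  Position 4: "ct"
Bigrams = "de", "et", "te", "ec", "ct"


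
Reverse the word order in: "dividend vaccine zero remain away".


Original: "dividend vaccine zero remain away"
Words (1..n): dividend | vaccine | zero | remain | away
Reversed (n..1): away | remain | zero | vaccine | dividend
Result = "away remain zero vaccine dividend"


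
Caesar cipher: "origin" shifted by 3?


Word: "origin"
Shift: 3
Each letter → (letter + shift) mod 26:
  'o' (14) + 3 = 17 → 'r'
  'r' (17) + 3 = 20 → 'u'
  'i' (8) + 3 = 11 → 'l'
  'g' (6) + 3 = 9 → 'j'
  'i' (8) + 3 = 11 → 'l'
  'n' (13) + 3 = 16 → 'q'
Result = "ruljlq"


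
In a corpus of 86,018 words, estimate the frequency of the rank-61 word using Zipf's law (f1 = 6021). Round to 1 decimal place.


Zipf's law: f(r) = f(1) / r
f(1) = 6021
f(61) = 6021 / 61
= 98.7 occurrences


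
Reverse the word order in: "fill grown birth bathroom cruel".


Original: "fill grown birth bathroom cruel"
Words (1..n): fill | grown | birth | bathroom | cruel
Reversed (n..1): cruel | bathroom | birth | grown | fill
Result = "cruel bathroom birth grown fill"


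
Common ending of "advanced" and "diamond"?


Word 1: "advanced"
Word 2: "diamond"
Comparing from end:
  Pos -1: 'd' == 'd'
  Pos -2: 'e' != 'n' (stop)
LCS = "d" (length 1)


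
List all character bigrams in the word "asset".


Word: "asset" (length 5)
Number of bigrams = 5 - 2 + 1 = 4
  Position 0: "as"
  Position 1: "ss"
  Position 2: "se"
  Position 3: "et"
Bigrams = "as", "ss", "se", "et"


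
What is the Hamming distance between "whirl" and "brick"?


Comparing character by character (same length = 5):
  Pos 0: 'w' vs 'b' !=
  Pos 1: 'h' vs 'r' !=
  Pos 2: 'i' vs 'i' =
  Pos 3: 'r' vs 'c' !=
  Pos 4: 'l' vs 'k' !=
Hamming distance = 4


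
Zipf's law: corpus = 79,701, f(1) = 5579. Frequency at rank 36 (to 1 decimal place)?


Zipf's law: f(r) = f(1) / r
f(1) = 5579
f(36) = 5579 / 36
= 155.0 occurrences


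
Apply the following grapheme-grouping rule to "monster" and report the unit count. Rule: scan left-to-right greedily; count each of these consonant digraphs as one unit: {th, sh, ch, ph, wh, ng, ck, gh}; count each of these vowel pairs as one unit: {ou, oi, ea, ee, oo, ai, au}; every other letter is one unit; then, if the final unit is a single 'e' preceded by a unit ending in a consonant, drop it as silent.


Word: "monster" (7 letters)
Left-to-right scan:
  1. 'm' (letter)
  2. 'o' (letter)
  3. 'n' (letter)
  4. 's' (letter)
  5. 't' (letter)
  6. 'e' (letter)
  7. 'r' (letter)
Units from scan: 7
Sound units = 7 units


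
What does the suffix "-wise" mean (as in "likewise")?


Suffix: -wise
Example: likewise (like + -wise)
Meaning = in the manner of


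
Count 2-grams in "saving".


Word: "saving" (length 6)
Number of 2-grams = length - 2 + 1 = 6 - 2 + 1
= 5


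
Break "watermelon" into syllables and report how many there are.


Word: "watermelon"
Syllable breakdown: wa · ter · mel · on
Counting: 4 parts
= 4 syllables


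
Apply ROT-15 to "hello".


Word: "hello"
Shift: 15
Each letter → (letter + shift) mod 26:
  'h' (7) + 15 = 22 → 'w'
  'e' (4) + 15 = 19 → 't'
  'l' (11) + 15 = 0 → 'a'
  'l' (11) + 15 = 0 → 'a'
  'o' (14) + 15 = 3 → 'd'
Result = "wtaad"


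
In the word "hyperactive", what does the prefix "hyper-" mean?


Prefix: hyper-
Example: hyperactive (hyper- + active)
Meaning = over / excessive


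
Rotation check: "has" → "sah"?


Word: "has", Candidate: "sah"
Method: check if candidate is substring of word+word
"hashas" contains "sah"? No
Is rotation = No


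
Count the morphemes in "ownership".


Word: "ownership"
Morphemes: own / -er / -ship
Each morpheme carries meaning
= 3 morphemes


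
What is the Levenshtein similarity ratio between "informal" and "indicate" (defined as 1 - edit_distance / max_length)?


Word 1: "informal" (length 8)
Word 2: "indicate" (length 8)
One optimal edit sequence:
  1. keep 'i'
  2. keep 'n'
  3. substitute 'f' -> 'd'  (+1)
  4. substitute 'o' -> 'i'  (+1)
  5. substitute 'r' -> 'c'  (+1)
  6. substitute 'm' -> 'a'  (+1)
  7. substitute 'a' -> 't'  (+1)
  8. substitute 'l' -> 'e'  (+1)
Edit distance = 6
Max length = max(8, 8) = 8
Similarity = 1 - 6/8
= 0.2500


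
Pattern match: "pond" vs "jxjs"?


Pattern of "pond": [0, 1, 2, 3]
Pattern of "jxjs": [0, 1, 0, 2]
Patterns do not match
Same pattern = No


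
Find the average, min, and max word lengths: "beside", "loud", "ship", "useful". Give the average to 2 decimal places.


Lengths: "beside"=6, "loud"=4, "ship"=4, "useful"=6
Sum = 20, Count = 4
Average = 20/4 = 5.00
= avg=5.00, min=4, max=6


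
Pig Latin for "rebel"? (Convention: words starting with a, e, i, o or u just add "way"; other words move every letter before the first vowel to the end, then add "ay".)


Word: "rebel"
Starts with consonant(s) → move to end, add 'ay'
Consonant cluster: "r"
Pig Latin = "ebelray"


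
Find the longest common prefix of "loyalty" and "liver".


Word 1: "loyalty"
Word 2: "liver"
Comparing from start:
  Pos 0: 'l' == 'l'
  Pos 1: 'o' != 'i' (stop)
LCP = "l" (length 1)


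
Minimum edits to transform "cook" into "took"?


Word 1: "cook" (length 4)
Word 2: "took" (length 4)
One optimal edit sequence (insert/delete/substitute each cost 1):
  1. substitute 'c' -> 't'  (+1)
  2. keep 'o'
  3. keep 'o'
  4. keep 'k'
Total edit operations: 1
Edit distance = 1


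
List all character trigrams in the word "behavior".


Word: "behavior" (length 8)
Number of trigrams = 8 - 3 + 1 = 6
  Position 0: "beh"
  Position 1: "eha"
  Position 2: "hav"
  Position 3: "avi"
  Position 4: "vio"
  Position 5: "ior"
Trigrams = "beh", "eha", "hav", "avi", "vio", "ior"


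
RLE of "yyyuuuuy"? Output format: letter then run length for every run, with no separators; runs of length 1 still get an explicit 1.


String: "yyyuuuuy"
Scanning for consecutive runs:
  'y' x 3
  'u' x 4
  'y' x 1
RLE = "y3u4y1"


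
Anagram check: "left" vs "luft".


Word 1: "left" → sorted: eflt
Word 2: "luft" → sorted: fltu
Same letters? eflt != fltu
Anagram = No


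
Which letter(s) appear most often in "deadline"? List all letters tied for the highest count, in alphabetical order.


Word: "deadline"
Letter counts:
  'a': 1
  'd': 2
  'e': 2
  'i': 1
  'l': 1
  'n': 1
Maximum count = 2
Most frequent = 'd', 'e' (2 times each)


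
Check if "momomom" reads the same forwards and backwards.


Word: "momomom"
Reversed: "momomom"
Forward == Backward? momomom == momomom
Palindrome = Yes


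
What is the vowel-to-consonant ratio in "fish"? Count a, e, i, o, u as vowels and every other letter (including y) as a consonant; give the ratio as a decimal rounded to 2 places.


Word: "fish"
Vowels (a,e,i,o,u): 1
Consonants: 3
Ratio = 1/3
= 0.33


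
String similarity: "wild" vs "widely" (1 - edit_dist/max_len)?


Word 1: "wild" (length 4)
Word 2: "widely" (length 6)
One optimal edit sequence:
  1. keep 'w'
  2. keep 'i'
  3. insert 'd'  (+1)
  4. insert 'e'  (+1)
  5. keep 'l'
  6. substitute 'd' -> 'y'  (+1)
Edit distance = 3
Max length = max(4, 6) = 6
Similarity = 1 - 3/6
= 0.5000


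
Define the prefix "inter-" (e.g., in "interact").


Prefix: inter-
As in: interact -> inter- + act
Meaning = between


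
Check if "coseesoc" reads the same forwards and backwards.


Word: "coseesoc"
Reversed: "coseesoc"
Forward == Backward? coseesoc == coseesoc
Palindrome = Yes


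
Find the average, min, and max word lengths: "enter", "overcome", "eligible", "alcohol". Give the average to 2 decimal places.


Lengths: "enter"=5, "overcome"=8, "eligible"=8, "alcohol"=7
Sum = 28, Count = 4
Average = 28/4 = 7.00
= avg=7.00, min=5, max=8


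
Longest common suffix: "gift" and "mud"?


Word 1: "gift"
Word 2: "mud"
Comparing from end:
  Pos -1: 't' != 'd' (stop)
LCS = "" (length 0)


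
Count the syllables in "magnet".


Word: "magnet"
Syllable breakdown: mag · net
Counting: 2 parts
= 2 syllables


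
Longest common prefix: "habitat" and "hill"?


Word 1: "habitat"
Word 2: "hill"
Comparing from start:
  Pos 0: 'h' == 'h'
  Pos 1: 'a' != 'i' (stop)
LCP = "h" (length 1)


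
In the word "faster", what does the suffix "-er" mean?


Suffix: -er
As in: faster -> fast + -er
Meaning = one who / more


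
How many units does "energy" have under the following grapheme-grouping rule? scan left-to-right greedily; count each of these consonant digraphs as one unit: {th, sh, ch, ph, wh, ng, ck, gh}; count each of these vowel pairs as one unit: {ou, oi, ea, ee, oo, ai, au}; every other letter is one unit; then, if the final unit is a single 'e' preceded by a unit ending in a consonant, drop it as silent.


Word: "energy" (6 letters)
Left-to-right scan:
  [1] 'e' (letter)
  [2] 'n' (letter)
  [3] 'e' (letter)
  [4] 'r' (letter)
  [5] 'g' (letter)
  [6] 'y' (letter)
Units from scan: 6
Sound units = 6 units


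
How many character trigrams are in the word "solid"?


Word: "solid" (length 5)
Number of 3-grams = length - 3 + 1 = 5 - 3 + 1
= 3


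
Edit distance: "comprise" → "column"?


Word 1: "comprise" (length 8)
Word 2: "column" (length 6)
One optimal edit sequence (insert/delete/substitute each cost 1):
  1. keep 'c'
  2. keep 'o'
  3. delete 'm'  (+1)
  4. delete 'p'  (+1)
  5. substitute 'r' -> 'l'  (+1)
  6. substitute 'i' -> 'u'  (+1)
  7. substitute 's' -> 'm'  (+1)
  8. substitute 'e' -> 'n'  (+1)
Total edit operations: 6
Edit distance = 6


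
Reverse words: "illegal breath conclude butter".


Original: "illegal breath conclude butter"
Words (1..n): illegal | breath | conclude | butter
Reversed (n..1): butter | conclude | breath | illegal
Result = "butter conclude breath illegal"


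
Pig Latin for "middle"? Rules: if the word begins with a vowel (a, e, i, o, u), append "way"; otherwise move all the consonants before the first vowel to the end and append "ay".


Word: "middle"
Starts with consonant(s) → move to end, add 'ay'
Consonant cluster: "m"
Pig Latin = "iddlemay"


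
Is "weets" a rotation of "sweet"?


Word: "sweet", Candidate: "weets"
Method: check if candidate is substring of word+word
"sweetsweet" contains "weets"? Yes
Is rotation = Yes


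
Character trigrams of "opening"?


Word: "opening" (length 7)
Number of trigrams = 7 - 3 + 1 = 5
  Position 0: "ope"
  Position 1: "pen"
  Position 2: "eni"
  Position 3: "nin"
  Position 4: "ing"
Trigrams = "ope", "pen", "eni", "nin", "ing"


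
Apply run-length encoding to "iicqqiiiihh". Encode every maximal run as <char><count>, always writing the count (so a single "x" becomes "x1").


String: "iicqqiiiihh"
Scanning for consecutive runs:
  'i' x 2
  'c' x 1
  'q' x 2
  'i' x 4
  'h' x 2
RLE = "i2c1q2i4h2"


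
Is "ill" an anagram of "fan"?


Word 1: "fan" → sorted: afn
Word 2: "ill" → sorted: ill
Same letters? afn != ill
Anagram = No


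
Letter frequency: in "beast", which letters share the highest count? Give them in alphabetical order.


Word: "beast"
Letter counts:
  'a': 1
  'b': 1
  'e': 1
  's': 1
  't': 1
Maximum count = 1
Most frequent = 'a', 'b', 'e', 's', 't' (1 time each)


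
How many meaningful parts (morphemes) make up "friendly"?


Word: "friendly"
Morphemes: friend + -ly
Each morpheme carries meaning
= 2 morphemes


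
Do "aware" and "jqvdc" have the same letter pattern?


Pattern of "aware": [0, 1, 0, 2, 3]
Pattern of "jqvdc": [0, 1, 2, 3, 4]
Patterns do not match
Same pattern = No


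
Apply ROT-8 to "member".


Word: "member"
Shift: 8
Each letter → (letter + shift) mod 26:
  'm' (12) + 8 = 20 → 'u'
  'e' (4) + 8 = 12 → 'm'
  'm' (12) + 8 = 20 → 'u'
  'b' (1) + 8 = 9 → 'j'
  'e' (4) + 8 = 12 → 'm'
  'r' (17) + 8 = 25 → 'z'
Result = "umujmz"


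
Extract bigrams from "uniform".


Word: "uniform" (length 7)
Number of bigrams = 7 - 2 + 1 = 6
  Position 0: "un"
  Position 1: "ni"
  Position 2: "if"
  Position 3: "fo"
  Position 4: "or"
  Position 5: "rm"
Bigrams = "un", "ni", "if", "fo", "or", "rm"


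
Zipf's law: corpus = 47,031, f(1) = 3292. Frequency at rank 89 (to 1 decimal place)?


Zipf's law: f(r) = f(1) / r
f(1) = 3292
f(89) = 3292 / 89
= 37.0 occurrences


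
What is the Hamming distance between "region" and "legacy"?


Comparing character by character (same length = 6):
  Pos 0: 'r' vs 'l' !=
  Pos 1: 'e' vs 'e' =
  Pos 2: 'g' vs 'g' =
  Pos 3: 'i' vs 'a' !=
  Pos 4: 'o' vs 'c' !=
  Pos 5: 'n' vs 'y' !=
Hamming distance = 4


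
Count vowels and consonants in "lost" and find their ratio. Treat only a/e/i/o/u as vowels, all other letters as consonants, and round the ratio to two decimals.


Word: "lost"
Vowels (a,e,i,o,u): 1
Consonants: 3
Ratio = 1/3
= 0.33


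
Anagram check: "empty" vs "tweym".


Word 1: "empty" → sorted: empty
Word 2: "tweym" → sorted: emtwy
Same letters? empty != emtwy
Anagram = No


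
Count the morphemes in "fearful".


Word: "fearful"
Morphemes: fear + -ful
Each morpheme carries meaning
= 2 morphemes


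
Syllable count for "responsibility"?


Word: "responsibility"
Syllable breakdown: re | spon | si | bil | i | ty
Counting: 6 parts
= 6 syllables


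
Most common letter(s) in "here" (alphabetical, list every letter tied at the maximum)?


Word: "here"
Letter counts:
  'e': 2
  'h': 1
  'r': 1
Maximum count = 2
Most frequent = 'e' (2 times each)


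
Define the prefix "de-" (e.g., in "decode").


Prefix: de-
Example: decode = de- + code
Meaning = remove / reverse


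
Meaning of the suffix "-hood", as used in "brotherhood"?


Suffix: -hood
As in: brotherhood -> brother + -hood
Meaning = state / condition


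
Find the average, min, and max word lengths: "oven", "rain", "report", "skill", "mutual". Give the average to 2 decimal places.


Lengths: "oven"=4, "rain"=4, "report"=6, "skill"=5, "mutual"=6
Sum = 25, Count = 5
Average = 25/5 = 5.00
= avg=5.00, min=4, max=6


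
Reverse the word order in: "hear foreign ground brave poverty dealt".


Original: "hear foreign ground brave poverty dealt"
Words (1..n): hear | foreign | ground | brave | poverty | dealt
Reversed (n..1): dealt | poverty | brave | ground | foreign | hear
Result = "dealt poverty brave ground foreign hear"


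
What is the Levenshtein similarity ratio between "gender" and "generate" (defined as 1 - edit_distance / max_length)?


Word 1: "gender" (length 6)
Word 2: "generate" (length 8)
One optimal edit sequence:
  1. keep 'g'
  2. keep 'e'
  3. keep 'n'
  4. delete 'd'  (+1)
  5. keep 'e'
  6. keep 'r'
  7. insert 'a'  (+1)
  8. insert 't'  (+1)
  9. insert 'e'  (+1)
Edit distance = 4
Max length = max(6, 8) = 8
Similarity = 1 - 4/8
= 0.5000


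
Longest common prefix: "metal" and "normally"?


Word 1: "metal"
Word 2: "normally"
Comparing from start:
  Pos 0: 'm' != 'n' (stop)
LCP = "" (length 0)


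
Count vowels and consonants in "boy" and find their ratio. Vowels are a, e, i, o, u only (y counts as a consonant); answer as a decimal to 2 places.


Word: "boy"
Vowels (a,e,i,o,u): 1
Consonants: 2
Ratio = 1/2
= 0.50


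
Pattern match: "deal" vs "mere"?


Pattern of "deal": [0, 1, 2, 3]
Pattern of "mere": [0, 1, 2, 1]
Patterns do not match
Same pattern = No


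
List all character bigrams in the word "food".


Word: "food" (length 4)
Number of bigrams = 4 - 2 + 1 = 3
  Position 0: "fo"
  Position 1: "oo"
  Position 2: "od"
Bigrams = "fo", "oo", "od"


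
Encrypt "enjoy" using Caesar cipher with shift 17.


Word: "enjoy"
Shift: 17
Each letter → (letter + shift) mod 26:
  'e' (4) + 17 = 21 → 'v'
  'n' (13) + 17 = 4 → 'e'
  'j' (9) + 17 = 0 → 'a'
  'o' (14) + 17 = 5 → 'f'
  'y' (24) + 17 = 15 → 'p'
Result = "veafp"


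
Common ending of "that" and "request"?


Word 1: "that"
Word 2: "request"
Comparing from end:
  Pos -1: 't' == 't'
  Pos -2: 'a' != 's' (stop)
LCS = "t" (length 1)


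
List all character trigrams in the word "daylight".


Word: "daylight" (length 8)
Number of trigrams = 8 - 3 + 1 = 6
  Position 0: "day"
  Position 1: "ayl"
  Position 2: "yli"
  Position 3: "lig"
  Position 4: "igh"
  Position 5: "ght"
Trigrams = "day", "ayl", "yli", "lig", "igh", "ght"


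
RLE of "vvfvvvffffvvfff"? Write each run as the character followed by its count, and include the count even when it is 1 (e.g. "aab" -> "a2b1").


String: "vvfvvvffffvvfff"
Scanning for consecutive runs:
  'v' x 2
  'f' x 1
  'v' x 3
  'f' x 4
  'v' x 2
  'f' x 3
RLE = "v2f1v3f4v2f3"


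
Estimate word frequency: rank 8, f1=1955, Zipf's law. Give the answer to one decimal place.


Zipf's law: f(r) = f(1) / r
f(1) = 1955
f(8) = 1955 / 8
= 244.4 occurrences


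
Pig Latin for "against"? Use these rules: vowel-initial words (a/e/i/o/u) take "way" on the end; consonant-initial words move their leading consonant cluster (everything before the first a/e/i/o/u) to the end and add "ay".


Word: "against"
Starts with vowel → add 'way'
Pig Latin = "againstway"


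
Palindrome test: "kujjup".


Word: "kujjup"
Reversed: "pujjuk"
Forward == Backward? kujjup != pujjuk
Palindrome = No


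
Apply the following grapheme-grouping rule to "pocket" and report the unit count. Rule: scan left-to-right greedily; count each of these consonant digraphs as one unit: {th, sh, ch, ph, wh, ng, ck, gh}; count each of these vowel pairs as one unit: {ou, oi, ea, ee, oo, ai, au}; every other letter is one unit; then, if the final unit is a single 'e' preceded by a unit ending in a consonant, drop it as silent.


Word: "pocket" (6 letters)
Left-to-right scan:
  1. 'p' (letter)
  2. 'o' (letter)
  3. 'ck' (digraph)
  4. 'e' (letter)
  5. 't' (letter)
Units from scan: 5
Sound units = 5 units


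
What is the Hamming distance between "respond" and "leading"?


Comparing character by character (same length = 7):
  Pos 0: 'r' vs 'l' !=
  Pos 1: 'e' vs 'e' =
  Pos 2: 's' vs 'a' !=
  Pos 3: 'p' vs 'd' !=
  Pos 4: 'o' vs 'i' !=
  Pos 5: 'n' vs 'n' =
  Pos 6: 'd' vs 'g' !=
Hamming distance = 5


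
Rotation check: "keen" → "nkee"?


Word: "keen", Candidate: "nkee"
Method: check if candidate is substring of word+word
"keenkeen" contains "nkee"? Yes
Is rotation = Yes


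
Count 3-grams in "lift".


Word: "lift" (length 4)
Number of 3-grams = length - 3 + 1 = 4 - 3 + 1
= 2


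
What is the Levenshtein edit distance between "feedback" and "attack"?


Word 1: "feedback" (length 8)
Word 2: "attack" (length 6)
One optimal edit sequence (insert/delete/substitute each cost 1):
  1. delete 'f'  (+1)
  2. delete 'e'  (+1)
  3. substitute 'e' -> 'a'  (+1)
  4. substitute 'd' -> 't'  (+1)
  5. substitute 'b' -> 't'  (+1)
  6. keep 'a'
  7. keep 'c'
  8. keep 'k'
Total edit operations: 5
Edit distance = 5


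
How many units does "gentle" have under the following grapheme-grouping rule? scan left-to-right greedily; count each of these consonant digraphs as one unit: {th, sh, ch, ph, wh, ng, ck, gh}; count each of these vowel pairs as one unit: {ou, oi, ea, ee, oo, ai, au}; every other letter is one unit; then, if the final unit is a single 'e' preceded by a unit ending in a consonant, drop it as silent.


Word: "gentle" (6 letters)
Left-to-right scan:
  [1] 'g' (letter)
  [2] 'e' (letter)
  [3] 'n' (letter)
  [4] 't' (letter)
  [5] 'l' (letter)
  [6] 'e' (letter)
Units from scan: 6
Final unit is 'e' after a consonant -> drop as silent (-1)
Sound units = 5 units


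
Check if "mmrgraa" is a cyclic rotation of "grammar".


Word: "grammar", Candidate: "mmrgraa"
Method: check if candidate is substring of word+word
"grammargrammar" contains "mmrgraa"? No
Is rotation = No


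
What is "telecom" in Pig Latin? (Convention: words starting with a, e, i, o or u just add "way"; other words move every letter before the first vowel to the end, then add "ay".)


Word: "telecom"
Starts with consonant(s) → move to end, add 'ay'
Consonant cluster: "t"
Pig Latin = "elecomtay"


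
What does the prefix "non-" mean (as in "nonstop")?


Prefix: non-
As in: nonstop -> non- + stop
Meaning = not


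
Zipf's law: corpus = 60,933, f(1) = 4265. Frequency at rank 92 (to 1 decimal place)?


Zipf's law: f(r) = f(1) / r
f(1) = 4265
f(92) = 4265 / 92
= 46.4 occurrences


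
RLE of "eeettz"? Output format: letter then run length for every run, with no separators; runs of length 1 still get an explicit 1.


String: "eeettz"
Scanning for consecutive runs:
  'e' x 3
  't' x 2
  'z' x 1
RLE = "e3t2z1"


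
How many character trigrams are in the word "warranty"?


Word: "warranty" (length 8)
Number of 3-grams = length - 3 + 1 = 8 - 3 + 1
= 6


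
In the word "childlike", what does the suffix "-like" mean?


Suffix: -like
Example: childlike (child + -like)
Meaning = resembling


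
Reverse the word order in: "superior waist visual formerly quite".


Original: "superior waist visual formerly quite"
Words (1..n): superior | waist | visual | formerly | quite
Reversed (n..1): quite | formerly | visual | waist | superior
Result = "quite formerly visual waist superior"


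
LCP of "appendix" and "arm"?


Word 1: "appendix"
Word 2: "arm"
Comparing from start:
  Pos 0: 'a' == 'a'
  Pos 1: 'p' != 'r' (stop)
LCP = "a" (length 1)


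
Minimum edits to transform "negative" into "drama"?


Word 1: "negative" (length 8)
Word 2: "drama" (length 5)
One optimal edit sequence (insert/delete/substitute each cost 1):
  1. delete 'n'  (+1)
  2. substitute 'e' -> 'd'  (+1)
  3. substitute 'g' -> 'r'  (+1)
  4. keep 'a'
  5. delete 't'  (+1)
  6. delete 'i'  (+1)
  7. substitute 'v' -> 'm'  (+1)
  8. substitute 'e' -> 'a'  (+1)
Total edit operations: 7
Edit distance = 7


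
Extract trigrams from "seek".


Word: "seek" (length 4)
Number of trigrams = 4 - 3 + 1 = 2
  Position 0: "see"
  Position 1: "eek"
Trigrams = "see", "eek"


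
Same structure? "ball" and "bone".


Pattern of "ball": [0, 1, 2, 2]
Pattern of "bone": [0, 1, 2, 3]
Patterns do not match
Same pattern = No


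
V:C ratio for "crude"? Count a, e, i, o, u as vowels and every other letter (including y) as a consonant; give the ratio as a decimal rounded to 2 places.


Word: "crude"
Vowels (a,e,i,o,u): 2
Consonants: 3
Ratio = 2/3
= 0.67


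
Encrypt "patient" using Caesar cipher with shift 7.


Word: "patient"
Shift: 7
Each letter → (letter + shift) mod 26:
  'p' (15) + 7 = 22 → 'w'
  'a' (0) + 7 = 7 → 'h'
  't' (19) + 7 = 0 → 'a'
  'i' (8) + 7 = 15 → 'p'
  'e' (4) + 7 = 11 → 'l'
  'n' (13) + 7 = 20 → 'u'
  't' (19) + 7 = 0 → 'a'
Result = "whaplua"


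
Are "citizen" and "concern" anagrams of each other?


Word 1: "citizen" → sorted: ceiintz
Word 2: "concern" → sorted: ccennor
Same letters? ceiintz != ccennor
Anagram = No


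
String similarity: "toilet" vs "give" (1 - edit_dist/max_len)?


Word 1: "toilet" (length 6)
Word 2: "give" (length 4)
One optimal edit sequence:
  1. delete 't'  (+1)
  2. substitute 'o' -> 'g'  (+1)
  3. keep 'i'
  4. substitute 'l' -> 'v'  (+1)
  5. keep 'e'
  6. delete 't'  (+1)
Edit distance = 4
Max length = max(6, 4) = 6
Similarity = 1 - 4/6
= 0.3333


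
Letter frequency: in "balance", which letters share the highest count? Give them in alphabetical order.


Word: "balance"
Letter counts:
  'a': 2
  'b': 1
  'c': 1
  'e': 1
  'l': 1
  'n': 1
Maximum count = 2
Most frequent = 'a' (2 times each)


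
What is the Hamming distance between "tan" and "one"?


Comparing character by character (same length = 3):
  Pos 0: 't' vs 'o' !=
  Pos 1: 'a' vs 'n' !=
  Pos 2: 'n' vs 'e' !=
Hamming distance = 3


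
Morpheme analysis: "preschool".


Word: "preschool"
Morphemes: pre- | school
Each morpheme carries meaning
= 2 morphemes


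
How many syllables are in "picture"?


Word: "picture"
Syllable breakdown: pic-ture
Counting: 2 parts
= 2 syllables


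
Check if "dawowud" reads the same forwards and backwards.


Word: "dawowud"
Reversed: "duwowad"
Forward == Backward? dawowud != duwowad
Palindrome = No


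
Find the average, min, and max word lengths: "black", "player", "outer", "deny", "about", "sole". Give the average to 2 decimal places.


Lengths: "black"=5, "player"=6, "outer"=5, "deny"=4, "about"=5, "sole"=4
Sum = 29, Count = 6
Average = 29/6 = 4.83
= avg=4.83, min=4, max=6


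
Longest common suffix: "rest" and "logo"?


Word 1: "rest"
Word 2: "logo"
Comparing from end:
  Pos -1: 't' != 'o' (stop)
LCS = "" (length 0)


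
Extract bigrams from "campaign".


Word: "campaign" (length 8)
Number of bigrams = 8 - 2 + 1 = 7
  Position 0: "ca"
  Position 1: "am"
  Position 2: "mp"
  Position 3: "pa"
  Position 4: "ai"
  Position 5: "ig"
  Position 6: "gn"
Bigrams = "ca", "am", "mp", "pa", "ai", "ig", "gn"


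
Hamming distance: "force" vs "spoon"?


Comparing character by character (same length = 5):
  Pos 0: 'f' vs 's' !=
  Pos 1: 'o' vs 'p' !=
  Pos 2: 'r' vs 'o' !=
  Pos 3: 'c' vs 'o' !=
  Pos 4: 'e' vs 'n' !=
Hamming distance = 5


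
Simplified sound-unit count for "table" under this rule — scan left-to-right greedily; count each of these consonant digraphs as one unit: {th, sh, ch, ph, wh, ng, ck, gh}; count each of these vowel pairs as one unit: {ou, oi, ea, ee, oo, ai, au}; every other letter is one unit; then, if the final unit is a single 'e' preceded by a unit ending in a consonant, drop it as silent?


Word: "table" (5 letters)
Left-to-right scan:
  1. 't' (letter)
  2. 'a' (letter)
  3. 'b' (letter)
  4. 'l' (letter)
  5. 'e' (letter)
Units from scan: 5
Final unit is 'e' after a consonant -> drop as silent (-1)
Sound units = 4 units


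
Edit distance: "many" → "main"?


Word 1: "many" (length 4)
Word 2: "main" (length 4)
One optimal edit sequence (insert/delete/substitute each cost 1):
  1. keep 'm'
  2. keep 'a'
  3. substitute 'n' -> 'i'  (+1)
  4. substitute 'y' -> 'n'  (+1)
Total edit operations: 2
Edit distance = 2


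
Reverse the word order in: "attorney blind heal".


Original: "attorney blind heal"
Words (1..n): attorney | blind | heal
Reversed (n..1): heal | blind | attorney
Result = "heal blind attorney"


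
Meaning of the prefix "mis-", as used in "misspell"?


Prefix: mis-
Example: misspell = mis- + spell
Meaning = wrongly


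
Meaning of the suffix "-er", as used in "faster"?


Suffix: -er
As in: faster -> fast + -er
Meaning = one who / more


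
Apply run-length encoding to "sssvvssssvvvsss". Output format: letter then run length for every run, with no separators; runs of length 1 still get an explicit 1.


String: "sssvvssssvvvsss"
Scanning for consecutive runs:
  's' x 3
  'v' x 2
  's' x 4
  'v' x 3
  's' x 3
RLE = "s3v2s4v3s3"


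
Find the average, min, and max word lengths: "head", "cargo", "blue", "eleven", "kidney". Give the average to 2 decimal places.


Lengths: "head"=4, "cargo"=5, "blue"=4, "eleven"=6, "kidney"=6
Sum = 25, Count = 5
Average = 25/5 = 5.00
= avg=5.00, min=4, max=6


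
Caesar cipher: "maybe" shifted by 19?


Word: "maybe"
Shift: 19
Each letter → (letter + shift) mod 26:
  'm' (12) + 19 = 5 → 'f'
  'a' (0) + 19 = 19 → 't'
  'y' (24) + 19 = 17 → 'r'
  'b' (1) + 19 = 20 → 'u'
  'e' (4) + 19 = 23 → 'x'
Result = "ftrux"


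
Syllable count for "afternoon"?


Word: "afternoon"
Syllable breakdown: af | ter | noon
Counting: 3 parts
= 3 syllables


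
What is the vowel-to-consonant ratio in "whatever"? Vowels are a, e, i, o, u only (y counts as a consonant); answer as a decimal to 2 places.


Word: "whatever"
Vowels (a,e,i,o,u): 3
Consonants: 5
Ratio = 3/5
= 0.60


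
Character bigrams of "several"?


Word: "several" (length 7)
Number of bigrams = 7 - 2 + 1 = 6
  Position 0: "se"
  Position 1: "ev"
  Position 2: "ve"
  Position 3: "er"
  Position 4: "ra"
  Position 5: "al"
Bigrams = "se", "ev", "ve", "er", "ra", "al"


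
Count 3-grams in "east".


Word: "east" (length 4)
Number of 3-grams = length - 3 + 1 = 4 - 3 + 1
= 2


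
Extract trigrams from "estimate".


Word: "estimate" (length 8)
Number of trigrams = 8 - 3 + 1 = 6
  Position 0: "est"
  Position 1: "sti"
  Position 2: "tim"
  Position 3: "ima"
  Position 4: "mat"
  Position 5: "ate"
Trigrams = "est", "sti", "tim", "ima", "mat", "ate"


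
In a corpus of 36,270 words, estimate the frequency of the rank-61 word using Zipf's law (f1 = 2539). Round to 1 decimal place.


Zipf's law: f(r) = f(1) / r
f(1) = 2539
f(61) = 2539 / 61
= 41.6 occurrences


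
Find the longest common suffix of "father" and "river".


Word 1: "father"
Word 2: "river"
Comparing from end:
  Pos -1: 'r' == 'r'
  Pos -2: 'e' == 'e'
  Pos -3: 'h' != 'v' (stop)
LCS = "er" (length 2)


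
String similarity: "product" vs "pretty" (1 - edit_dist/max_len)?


Word 1: "product" (length 7)
Word 2: "pretty" (length 6)
One optimal edit sequence:
  1. keep 'p'
  2. keep 'r'
  3. delete 'o'  (+1)
  4. substitute 'd' -> 'e'  (+1)
  5. substitute 'u' -> 't'  (+1)
  6. substitute 'c' -> 't'  (+1)
  7. substitute 't' -> 'y'  (+1)
Edit distance = 5
Max length = max(7, 6) = 7
Similarity = 1 - 5/7
= 0.2857


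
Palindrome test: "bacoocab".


Word: "bacoocab"
Reversed: "bacoocab"
Forward == Backward? bacoocab == bacoocab
Palindrome = Yes


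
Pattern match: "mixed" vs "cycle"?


Pattern of "mixed": [0, 1, 2, 3, 4]
Pattern of "cycle": [0, 1, 0, 2, 3]
Patterns do not match
Same pattern = No


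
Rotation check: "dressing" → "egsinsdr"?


Word: "dressing", Candidate: "egsinsdr"
Method: check if candidate is substring of word+word
"dressingdressing" contains "egsinsdr"? No
Is rotation = No


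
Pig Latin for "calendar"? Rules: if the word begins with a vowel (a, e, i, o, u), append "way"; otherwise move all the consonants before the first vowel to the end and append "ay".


Word: "calendar"
Starts with consonant(s) → move to end, add 'ay'
Consonant cluster: "c"
Pig Latin = "alendarcay"


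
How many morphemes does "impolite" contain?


Word: "impolite"
Morphemes: im- | polite
Each morpheme carries meaning
= 2 morphemes


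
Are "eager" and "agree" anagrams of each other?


Word 1: "eager" → sorted: aeegr
Word 2: "agree" → sorted: aeegr
Same letters? aeegr == aeegr
Anagram = Yes


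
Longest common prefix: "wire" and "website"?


Word 1: "wire"
Word 2: "website"
Comparing from start:
  Pos 0: 'w' == 'w'
  Pos 1: 'i' != 'e' (stop)
LCP = "w" (length 1)


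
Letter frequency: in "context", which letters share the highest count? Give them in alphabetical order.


Word: "context"
Letter counts:
  'c': 1
  'e': 1
  'n': 1
  'o': 1
  't': 2
  'x': 1
Maximum count = 2
Most frequent = 't' (2 times each)


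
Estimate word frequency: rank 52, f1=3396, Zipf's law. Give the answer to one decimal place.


Zipf's law: f(r) = f(1) / r
f(1) = 3396
f(52) = 3396 / 52
= 65.3 occurrences


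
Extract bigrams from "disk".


Word: "disk" (length 4)
Number of bigrams = 4 - 2 + 1 = 3
  Position 0: "di"
  Position 1: "is"
  Position 2: "sk"
Bigrams = "di", "is", "sk"


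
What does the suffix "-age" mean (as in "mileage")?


Suffix: -age
Example: mileage (mile + -age)
Meaning = result / collection


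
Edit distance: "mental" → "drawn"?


Word 1: "mental" (length 6)
Word 2: "drawn" (length 5)
One optimal edit sequence (insert/delete/substitute each cost 1):
  1. delete 'm'  (+1)
  2. substitute 'e' -> 'd'  (+1)
  3. substitute 'n' -> 'r'  (+1)
  4. substitute 't' -> 'a'  (+1)
  5. substitute 'a' -> 'w'  (+1)
  6. substitute 'l' -> 'n'  (+1)
Total edit operations: 6
Edit distance = 6


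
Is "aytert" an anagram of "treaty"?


Word 1: "treaty" → sorted: aertty
Word 2: "aytert" → sorted: aertty
Same letters? aertty == aertty
Anagram = Yes


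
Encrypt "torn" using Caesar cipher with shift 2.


Word: "torn"
Shift: 2
Each letter → (letter + shift) mod 26:
  't' (19) + 2 = 21 → 'v'
  'o' (14) + 2 = 16 → 'q'
  'r' (17) + 2 = 19 → 't'
  'n' (13) + 2 = 15 → 'p'
Result = "vqtp"
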